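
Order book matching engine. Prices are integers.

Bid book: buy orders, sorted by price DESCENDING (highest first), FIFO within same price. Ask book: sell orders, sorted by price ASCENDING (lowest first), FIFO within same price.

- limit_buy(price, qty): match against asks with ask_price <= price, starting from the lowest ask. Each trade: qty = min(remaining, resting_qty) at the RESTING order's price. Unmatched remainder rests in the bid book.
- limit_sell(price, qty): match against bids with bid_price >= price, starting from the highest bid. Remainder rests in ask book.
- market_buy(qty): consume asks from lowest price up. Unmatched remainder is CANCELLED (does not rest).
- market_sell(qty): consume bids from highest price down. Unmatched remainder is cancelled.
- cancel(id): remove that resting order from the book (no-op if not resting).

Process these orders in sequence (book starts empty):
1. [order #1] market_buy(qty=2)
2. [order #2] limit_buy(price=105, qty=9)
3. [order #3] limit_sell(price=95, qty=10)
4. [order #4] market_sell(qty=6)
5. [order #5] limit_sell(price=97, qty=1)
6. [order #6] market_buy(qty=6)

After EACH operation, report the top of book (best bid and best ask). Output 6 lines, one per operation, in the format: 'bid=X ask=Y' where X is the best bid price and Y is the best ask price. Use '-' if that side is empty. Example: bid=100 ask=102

After op 1 [order #1] market_buy(qty=2): fills=none; bids=[-] asks=[-]
After op 2 [order #2] limit_buy(price=105, qty=9): fills=none; bids=[#2:9@105] asks=[-]
After op 3 [order #3] limit_sell(price=95, qty=10): fills=#2x#3:9@105; bids=[-] asks=[#3:1@95]
After op 4 [order #4] market_sell(qty=6): fills=none; bids=[-] asks=[#3:1@95]
After op 5 [order #5] limit_sell(price=97, qty=1): fills=none; bids=[-] asks=[#3:1@95 #5:1@97]
After op 6 [order #6] market_buy(qty=6): fills=#6x#3:1@95 #6x#5:1@97; bids=[-] asks=[-]

Answer: bid=- ask=-
bid=105 ask=-
bid=- ask=95
bid=- ask=95
bid=- ask=95
bid=- ask=-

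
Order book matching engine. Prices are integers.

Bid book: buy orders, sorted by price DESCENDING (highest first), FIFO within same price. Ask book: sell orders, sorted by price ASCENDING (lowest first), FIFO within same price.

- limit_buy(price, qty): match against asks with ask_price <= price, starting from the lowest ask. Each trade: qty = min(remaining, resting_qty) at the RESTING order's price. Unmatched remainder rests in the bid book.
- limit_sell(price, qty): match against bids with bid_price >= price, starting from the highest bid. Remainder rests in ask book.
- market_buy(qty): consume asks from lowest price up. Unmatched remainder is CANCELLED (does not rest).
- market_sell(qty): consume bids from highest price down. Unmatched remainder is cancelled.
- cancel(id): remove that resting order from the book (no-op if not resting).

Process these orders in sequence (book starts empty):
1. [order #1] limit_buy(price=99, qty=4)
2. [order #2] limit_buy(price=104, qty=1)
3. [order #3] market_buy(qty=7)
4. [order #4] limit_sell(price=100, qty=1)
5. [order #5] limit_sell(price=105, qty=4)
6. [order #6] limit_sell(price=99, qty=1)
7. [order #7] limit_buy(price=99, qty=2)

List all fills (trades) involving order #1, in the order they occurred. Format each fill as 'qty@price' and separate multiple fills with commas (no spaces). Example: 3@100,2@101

Answer: 1@99

Derivation:
After op 1 [order #1] limit_buy(price=99, qty=4): fills=none; bids=[#1:4@99] asks=[-]
After op 2 [order #2] limit_buy(price=104, qty=1): fills=none; bids=[#2:1@104 #1:4@99] asks=[-]
After op 3 [order #3] market_buy(qty=7): fills=none; bids=[#2:1@104 #1:4@99] asks=[-]
After op 4 [order #4] limit_sell(price=100, qty=1): fills=#2x#4:1@104; bids=[#1:4@99] asks=[-]
After op 5 [order #5] limit_sell(price=105, qty=4): fills=none; bids=[#1:4@99] asks=[#5:4@105]
After op 6 [order #6] limit_sell(price=99, qty=1): fills=#1x#6:1@99; bids=[#1:3@99] asks=[#5:4@105]
After op 7 [order #7] limit_buy(price=99, qty=2): fills=none; bids=[#1:3@99 #7:2@99] asks=[#5:4@105]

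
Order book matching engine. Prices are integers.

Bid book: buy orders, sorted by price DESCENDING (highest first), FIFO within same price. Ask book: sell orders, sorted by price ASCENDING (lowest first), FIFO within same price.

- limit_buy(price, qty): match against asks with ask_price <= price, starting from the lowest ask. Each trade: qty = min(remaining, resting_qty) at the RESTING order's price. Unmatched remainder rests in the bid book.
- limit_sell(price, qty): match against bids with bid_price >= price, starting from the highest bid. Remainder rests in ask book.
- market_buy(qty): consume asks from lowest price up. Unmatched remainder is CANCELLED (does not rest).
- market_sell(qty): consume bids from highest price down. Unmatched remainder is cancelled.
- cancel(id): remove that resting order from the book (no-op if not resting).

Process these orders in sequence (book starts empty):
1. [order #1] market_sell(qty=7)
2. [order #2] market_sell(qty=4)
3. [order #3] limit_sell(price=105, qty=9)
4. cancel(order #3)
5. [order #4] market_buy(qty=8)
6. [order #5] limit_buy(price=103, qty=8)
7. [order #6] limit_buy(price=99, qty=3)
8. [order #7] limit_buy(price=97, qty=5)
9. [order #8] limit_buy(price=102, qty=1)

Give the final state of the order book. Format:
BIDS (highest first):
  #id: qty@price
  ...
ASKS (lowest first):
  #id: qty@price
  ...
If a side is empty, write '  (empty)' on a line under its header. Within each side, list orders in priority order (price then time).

Answer: BIDS (highest first):
  #5: 8@103
  #8: 1@102
  #6: 3@99
  #7: 5@97
ASKS (lowest first):
  (empty)

Derivation:
After op 1 [order #1] market_sell(qty=7): fills=none; bids=[-] asks=[-]
After op 2 [order #2] market_sell(qty=4): fills=none; bids=[-] asks=[-]
After op 3 [order #3] limit_sell(price=105, qty=9): fills=none; bids=[-] asks=[#3:9@105]
After op 4 cancel(order #3): fills=none; bids=[-] asks=[-]
After op 5 [order #4] market_buy(qty=8): fills=none; bids=[-] asks=[-]
After op 6 [order #5] limit_buy(price=103, qty=8): fills=none; bids=[#5:8@103] asks=[-]
After op 7 [order #6] limit_buy(price=99, qty=3): fills=none; bids=[#5:8@103 #6:3@99] asks=[-]
After op 8 [order #7] limit_buy(price=97, qty=5): fills=none; bids=[#5:8@103 #6:3@99 #7:5@97] asks=[-]
After op 9 [order #8] limit_buy(price=102, qty=1): fills=none; bids=[#5:8@103 #8:1@102 #6:3@99 #7:5@97] asks=[-]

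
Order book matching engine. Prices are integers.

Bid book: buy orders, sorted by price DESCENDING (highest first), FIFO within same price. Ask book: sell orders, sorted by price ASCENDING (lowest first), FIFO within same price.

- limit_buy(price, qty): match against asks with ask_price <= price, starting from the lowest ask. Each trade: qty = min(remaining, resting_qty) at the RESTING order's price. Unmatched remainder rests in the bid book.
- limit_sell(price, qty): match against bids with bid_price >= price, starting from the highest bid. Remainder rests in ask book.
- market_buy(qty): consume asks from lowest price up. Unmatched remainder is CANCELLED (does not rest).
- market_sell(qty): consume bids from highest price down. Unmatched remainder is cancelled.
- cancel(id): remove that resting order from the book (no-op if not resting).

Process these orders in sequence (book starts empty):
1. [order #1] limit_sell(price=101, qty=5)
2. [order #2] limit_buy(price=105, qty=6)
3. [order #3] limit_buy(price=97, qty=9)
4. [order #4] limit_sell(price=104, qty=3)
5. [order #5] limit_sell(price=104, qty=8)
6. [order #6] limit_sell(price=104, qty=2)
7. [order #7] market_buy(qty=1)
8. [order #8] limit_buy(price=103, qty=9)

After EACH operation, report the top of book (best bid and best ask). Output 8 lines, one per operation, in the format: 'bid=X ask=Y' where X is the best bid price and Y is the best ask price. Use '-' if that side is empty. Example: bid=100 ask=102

After op 1 [order #1] limit_sell(price=101, qty=5): fills=none; bids=[-] asks=[#1:5@101]
After op 2 [order #2] limit_buy(price=105, qty=6): fills=#2x#1:5@101; bids=[#2:1@105] asks=[-]
After op 3 [order #3] limit_buy(price=97, qty=9): fills=none; bids=[#2:1@105 #3:9@97] asks=[-]
After op 4 [order #4] limit_sell(price=104, qty=3): fills=#2x#4:1@105; bids=[#3:9@97] asks=[#4:2@104]
After op 5 [order #5] limit_sell(price=104, qty=8): fills=none; bids=[#3:9@97] asks=[#4:2@104 #5:8@104]
After op 6 [order #6] limit_sell(price=104, qty=2): fills=none; bids=[#3:9@97] asks=[#4:2@104 #5:8@104 #6:2@104]
After op 7 [order #7] market_buy(qty=1): fills=#7x#4:1@104; bids=[#3:9@97] asks=[#4:1@104 #5:8@104 #6:2@104]
After op 8 [order #8] limit_buy(price=103, qty=9): fills=none; bids=[#8:9@103 #3:9@97] asks=[#4:1@104 #5:8@104 #6:2@104]

Answer: bid=- ask=101
bid=105 ask=-
bid=105 ask=-
bid=97 ask=104
bid=97 ask=104
bid=97 ask=104
bid=97 ask=104
bid=103 ask=104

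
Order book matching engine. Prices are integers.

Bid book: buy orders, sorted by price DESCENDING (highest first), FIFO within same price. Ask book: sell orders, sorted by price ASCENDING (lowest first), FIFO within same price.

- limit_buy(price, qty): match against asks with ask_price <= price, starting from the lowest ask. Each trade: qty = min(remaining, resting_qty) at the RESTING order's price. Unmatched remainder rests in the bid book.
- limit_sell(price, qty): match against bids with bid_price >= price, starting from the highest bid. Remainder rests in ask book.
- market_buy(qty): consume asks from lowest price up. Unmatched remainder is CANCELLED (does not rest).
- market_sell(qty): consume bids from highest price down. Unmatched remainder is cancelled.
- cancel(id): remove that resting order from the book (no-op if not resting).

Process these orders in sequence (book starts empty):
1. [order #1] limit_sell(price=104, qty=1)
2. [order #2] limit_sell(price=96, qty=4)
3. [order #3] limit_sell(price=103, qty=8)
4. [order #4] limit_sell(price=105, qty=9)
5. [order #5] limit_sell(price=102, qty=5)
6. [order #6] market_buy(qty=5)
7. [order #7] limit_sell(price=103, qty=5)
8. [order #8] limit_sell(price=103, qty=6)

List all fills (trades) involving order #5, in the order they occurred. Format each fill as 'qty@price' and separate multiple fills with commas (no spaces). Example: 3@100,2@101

After op 1 [order #1] limit_sell(price=104, qty=1): fills=none; bids=[-] asks=[#1:1@104]
After op 2 [order #2] limit_sell(price=96, qty=4): fills=none; bids=[-] asks=[#2:4@96 #1:1@104]
After op 3 [order #3] limit_sell(price=103, qty=8): fills=none; bids=[-] asks=[#2:4@96 #3:8@103 #1:1@104]
After op 4 [order #4] limit_sell(price=105, qty=9): fills=none; bids=[-] asks=[#2:4@96 #3:8@103 #1:1@104 #4:9@105]
After op 5 [order #5] limit_sell(price=102, qty=5): fills=none; bids=[-] asks=[#2:4@96 #5:5@102 #3:8@103 #1:1@104 #4:9@105]
After op 6 [order #6] market_buy(qty=5): fills=#6x#2:4@96 #6x#5:1@102; bids=[-] asks=[#5:4@102 #3:8@103 #1:1@104 #4:9@105]
After op 7 [order #7] limit_sell(price=103, qty=5): fills=none; bids=[-] asks=[#5:4@102 #3:8@103 #7:5@103 #1:1@104 #4:9@105]
After op 8 [order #8] limit_sell(price=103, qty=6): fills=none; bids=[-] asks=[#5:4@102 #3:8@103 #7:5@103 #8:6@103 #1:1@104 #4:9@105]

Answer: 1@102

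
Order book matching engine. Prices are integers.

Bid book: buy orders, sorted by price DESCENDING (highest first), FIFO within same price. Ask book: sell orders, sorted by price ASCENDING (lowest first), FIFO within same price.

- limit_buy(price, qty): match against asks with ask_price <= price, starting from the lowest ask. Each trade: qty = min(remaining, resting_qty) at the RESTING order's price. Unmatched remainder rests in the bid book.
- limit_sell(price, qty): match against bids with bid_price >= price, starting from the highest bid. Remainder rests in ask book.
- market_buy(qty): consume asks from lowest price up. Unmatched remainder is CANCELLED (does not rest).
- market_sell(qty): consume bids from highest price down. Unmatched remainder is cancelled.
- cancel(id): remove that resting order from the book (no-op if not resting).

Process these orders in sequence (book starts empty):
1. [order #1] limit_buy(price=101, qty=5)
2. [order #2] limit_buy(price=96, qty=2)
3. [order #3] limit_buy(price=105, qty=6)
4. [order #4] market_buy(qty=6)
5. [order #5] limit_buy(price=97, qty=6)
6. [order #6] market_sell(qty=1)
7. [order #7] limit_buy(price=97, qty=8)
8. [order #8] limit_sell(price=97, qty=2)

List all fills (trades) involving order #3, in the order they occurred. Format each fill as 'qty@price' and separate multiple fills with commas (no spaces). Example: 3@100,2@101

Answer: 1@105,2@105

Derivation:
After op 1 [order #1] limit_buy(price=101, qty=5): fills=none; bids=[#1:5@101] asks=[-]
After op 2 [order #2] limit_buy(price=96, qty=2): fills=none; bids=[#1:5@101 #2:2@96] asks=[-]
After op 3 [order #3] limit_buy(price=105, qty=6): fills=none; bids=[#3:6@105 #1:5@101 #2:2@96] asks=[-]
After op 4 [order #4] market_buy(qty=6): fills=none; bids=[#3:6@105 #1:5@101 #2:2@96] asks=[-]
After op 5 [order #5] limit_buy(price=97, qty=6): fills=none; bids=[#3:6@105 #1:5@101 #5:6@97 #2:2@96] asks=[-]
After op 6 [order #6] market_sell(qty=1): fills=#3x#6:1@105; bids=[#3:5@105 #1:5@101 #5:6@97 #2:2@96] asks=[-]
After op 7 [order #7] limit_buy(price=97, qty=8): fills=none; bids=[#3:5@105 #1:5@101 #5:6@97 #7:8@97 #2:2@96] asks=[-]
After op 8 [order #8] limit_sell(price=97, qty=2): fills=#3x#8:2@105; bids=[#3:3@105 #1:5@101 #5:6@97 #7:8@97 #2:2@96] asks=[-]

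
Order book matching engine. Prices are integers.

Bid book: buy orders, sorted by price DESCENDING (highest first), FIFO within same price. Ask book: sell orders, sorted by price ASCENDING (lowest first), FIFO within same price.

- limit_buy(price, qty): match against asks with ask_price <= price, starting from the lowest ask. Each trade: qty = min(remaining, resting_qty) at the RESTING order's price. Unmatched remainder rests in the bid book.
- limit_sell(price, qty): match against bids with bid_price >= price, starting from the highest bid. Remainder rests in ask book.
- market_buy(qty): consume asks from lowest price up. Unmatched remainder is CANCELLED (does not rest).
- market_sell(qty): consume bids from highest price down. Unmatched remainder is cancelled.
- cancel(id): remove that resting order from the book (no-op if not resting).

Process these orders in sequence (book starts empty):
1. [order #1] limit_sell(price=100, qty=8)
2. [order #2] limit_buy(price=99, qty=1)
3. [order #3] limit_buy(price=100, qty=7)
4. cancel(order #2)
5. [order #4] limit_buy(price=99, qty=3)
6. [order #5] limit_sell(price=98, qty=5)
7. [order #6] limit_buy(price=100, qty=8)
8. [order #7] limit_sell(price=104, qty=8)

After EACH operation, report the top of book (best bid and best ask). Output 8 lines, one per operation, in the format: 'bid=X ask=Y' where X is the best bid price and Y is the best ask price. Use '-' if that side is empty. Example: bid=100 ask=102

Answer: bid=- ask=100
bid=99 ask=100
bid=99 ask=100
bid=- ask=100
bid=99 ask=100
bid=- ask=98
bid=100 ask=-
bid=100 ask=104

Derivation:
After op 1 [order #1] limit_sell(price=100, qty=8): fills=none; bids=[-] asks=[#1:8@100]
After op 2 [order #2] limit_buy(price=99, qty=1): fills=none; bids=[#2:1@99] asks=[#1:8@100]
After op 3 [order #3] limit_buy(price=100, qty=7): fills=#3x#1:7@100; bids=[#2:1@99] asks=[#1:1@100]
After op 4 cancel(order #2): fills=none; bids=[-] asks=[#1:1@100]
After op 5 [order #4] limit_buy(price=99, qty=3): fills=none; bids=[#4:3@99] asks=[#1:1@100]
After op 6 [order #5] limit_sell(price=98, qty=5): fills=#4x#5:3@99; bids=[-] asks=[#5:2@98 #1:1@100]
After op 7 [order #6] limit_buy(price=100, qty=8): fills=#6x#5:2@98 #6x#1:1@100; bids=[#6:5@100] asks=[-]
After op 8 [order #7] limit_sell(price=104, qty=8): fills=none; bids=[#6:5@100] asks=[#7:8@104]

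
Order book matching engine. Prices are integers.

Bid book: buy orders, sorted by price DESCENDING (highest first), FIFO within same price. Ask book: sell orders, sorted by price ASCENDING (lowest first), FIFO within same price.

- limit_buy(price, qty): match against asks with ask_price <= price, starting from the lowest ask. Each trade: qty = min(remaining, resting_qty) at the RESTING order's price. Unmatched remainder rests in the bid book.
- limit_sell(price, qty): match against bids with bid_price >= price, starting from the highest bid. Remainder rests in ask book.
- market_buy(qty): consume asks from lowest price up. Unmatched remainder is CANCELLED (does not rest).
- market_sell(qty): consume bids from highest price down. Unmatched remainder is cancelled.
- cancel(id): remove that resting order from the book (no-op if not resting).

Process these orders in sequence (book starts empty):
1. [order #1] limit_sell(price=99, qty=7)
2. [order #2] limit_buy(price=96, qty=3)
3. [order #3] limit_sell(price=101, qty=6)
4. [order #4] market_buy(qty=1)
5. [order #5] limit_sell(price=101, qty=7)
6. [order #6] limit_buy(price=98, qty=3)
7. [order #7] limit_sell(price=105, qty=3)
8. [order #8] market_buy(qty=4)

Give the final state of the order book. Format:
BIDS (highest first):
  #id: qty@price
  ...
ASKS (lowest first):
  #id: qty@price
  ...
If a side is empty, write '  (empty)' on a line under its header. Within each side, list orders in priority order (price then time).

After op 1 [order #1] limit_sell(price=99, qty=7): fills=none; bids=[-] asks=[#1:7@99]
After op 2 [order #2] limit_buy(price=96, qty=3): fills=none; bids=[#2:3@96] asks=[#1:7@99]
After op 3 [order #3] limit_sell(price=101, qty=6): fills=none; bids=[#2:3@96] asks=[#1:7@99 #3:6@101]
After op 4 [order #4] market_buy(qty=1): fills=#4x#1:1@99; bids=[#2:3@96] asks=[#1:6@99 #3:6@101]
After op 5 [order #5] limit_sell(price=101, qty=7): fills=none; bids=[#2:3@96] asks=[#1:6@99 #3:6@101 #5:7@101]
After op 6 [order #6] limit_buy(price=98, qty=3): fills=none; bids=[#6:3@98 #2:3@96] asks=[#1:6@99 #3:6@101 #5:7@101]
After op 7 [order #7] limit_sell(price=105, qty=3): fills=none; bids=[#6:3@98 #2:3@96] asks=[#1:6@99 #3:6@101 #5:7@101 #7:3@105]
After op 8 [order #8] market_buy(qty=4): fills=#8x#1:4@99; bids=[#6:3@98 #2:3@96] asks=[#1:2@99 #3:6@101 #5:7@101 #7:3@105]

Answer: BIDS (highest first):
  #6: 3@98
  #2: 3@96
ASKS (lowest first):
  #1: 2@99
  #3: 6@101
  #5: 7@101
  #7: 3@105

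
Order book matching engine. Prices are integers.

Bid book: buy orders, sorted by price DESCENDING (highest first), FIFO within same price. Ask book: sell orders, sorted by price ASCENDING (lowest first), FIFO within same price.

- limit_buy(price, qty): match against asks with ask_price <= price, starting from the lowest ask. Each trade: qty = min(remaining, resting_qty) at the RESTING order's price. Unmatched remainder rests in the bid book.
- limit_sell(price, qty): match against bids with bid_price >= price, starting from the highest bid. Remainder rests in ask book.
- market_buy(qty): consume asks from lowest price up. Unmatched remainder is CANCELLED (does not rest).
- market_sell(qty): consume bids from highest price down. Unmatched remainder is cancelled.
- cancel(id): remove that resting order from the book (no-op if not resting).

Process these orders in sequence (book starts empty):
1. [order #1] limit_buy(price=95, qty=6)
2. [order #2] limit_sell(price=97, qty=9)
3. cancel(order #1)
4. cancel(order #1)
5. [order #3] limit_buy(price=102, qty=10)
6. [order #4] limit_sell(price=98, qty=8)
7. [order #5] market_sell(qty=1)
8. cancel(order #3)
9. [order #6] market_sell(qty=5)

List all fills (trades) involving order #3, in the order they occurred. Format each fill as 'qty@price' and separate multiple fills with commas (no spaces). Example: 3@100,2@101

Answer: 9@97,1@102

Derivation:
After op 1 [order #1] limit_buy(price=95, qty=6): fills=none; bids=[#1:6@95] asks=[-]
After op 2 [order #2] limit_sell(price=97, qty=9): fills=none; bids=[#1:6@95] asks=[#2:9@97]
After op 3 cancel(order #1): fills=none; bids=[-] asks=[#2:9@97]
After op 4 cancel(order #1): fills=none; bids=[-] asks=[#2:9@97]
After op 5 [order #3] limit_buy(price=102, qty=10): fills=#3x#2:9@97; bids=[#3:1@102] asks=[-]
After op 6 [order #4] limit_sell(price=98, qty=8): fills=#3x#4:1@102; bids=[-] asks=[#4:7@98]
After op 7 [order #5] market_sell(qty=1): fills=none; bids=[-] asks=[#4:7@98]
After op 8 cancel(order #3): fills=none; bids=[-] asks=[#4:7@98]
After op 9 [order #6] market_sell(qty=5): fills=none; bids=[-] asks=[#4:7@98]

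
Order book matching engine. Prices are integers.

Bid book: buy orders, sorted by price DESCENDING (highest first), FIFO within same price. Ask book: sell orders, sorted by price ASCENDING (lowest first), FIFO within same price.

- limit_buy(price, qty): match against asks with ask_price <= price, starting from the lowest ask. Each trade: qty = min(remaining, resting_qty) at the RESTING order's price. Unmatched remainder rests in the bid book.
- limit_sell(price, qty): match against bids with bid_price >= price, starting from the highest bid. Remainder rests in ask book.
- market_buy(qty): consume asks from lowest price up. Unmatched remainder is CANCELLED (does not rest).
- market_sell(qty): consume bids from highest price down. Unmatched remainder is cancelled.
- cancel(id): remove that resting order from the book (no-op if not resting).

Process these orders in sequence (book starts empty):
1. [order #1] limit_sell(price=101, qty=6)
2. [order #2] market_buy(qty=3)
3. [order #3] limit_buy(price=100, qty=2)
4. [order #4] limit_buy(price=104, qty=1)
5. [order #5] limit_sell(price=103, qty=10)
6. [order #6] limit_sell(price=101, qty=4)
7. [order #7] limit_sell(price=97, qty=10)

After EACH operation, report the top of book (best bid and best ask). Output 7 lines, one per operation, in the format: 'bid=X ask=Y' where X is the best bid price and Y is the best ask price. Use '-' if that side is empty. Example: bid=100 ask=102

After op 1 [order #1] limit_sell(price=101, qty=6): fills=none; bids=[-] asks=[#1:6@101]
After op 2 [order #2] market_buy(qty=3): fills=#2x#1:3@101; bids=[-] asks=[#1:3@101]
After op 3 [order #3] limit_buy(price=100, qty=2): fills=none; bids=[#3:2@100] asks=[#1:3@101]
After op 4 [order #4] limit_buy(price=104, qty=1): fills=#4x#1:1@101; bids=[#3:2@100] asks=[#1:2@101]
After op 5 [order #5] limit_sell(price=103, qty=10): fills=none; bids=[#3:2@100] asks=[#1:2@101 #5:10@103]
After op 6 [order #6] limit_sell(price=101, qty=4): fills=none; bids=[#3:2@100] asks=[#1:2@101 #6:4@101 #5:10@103]
After op 7 [order #7] limit_sell(price=97, qty=10): fills=#3x#7:2@100; bids=[-] asks=[#7:8@97 #1:2@101 #6:4@101 #5:10@103]

Answer: bid=- ask=101
bid=- ask=101
bid=100 ask=101
bid=100 ask=101
bid=100 ask=101
bid=100 ask=101
bid=- ask=97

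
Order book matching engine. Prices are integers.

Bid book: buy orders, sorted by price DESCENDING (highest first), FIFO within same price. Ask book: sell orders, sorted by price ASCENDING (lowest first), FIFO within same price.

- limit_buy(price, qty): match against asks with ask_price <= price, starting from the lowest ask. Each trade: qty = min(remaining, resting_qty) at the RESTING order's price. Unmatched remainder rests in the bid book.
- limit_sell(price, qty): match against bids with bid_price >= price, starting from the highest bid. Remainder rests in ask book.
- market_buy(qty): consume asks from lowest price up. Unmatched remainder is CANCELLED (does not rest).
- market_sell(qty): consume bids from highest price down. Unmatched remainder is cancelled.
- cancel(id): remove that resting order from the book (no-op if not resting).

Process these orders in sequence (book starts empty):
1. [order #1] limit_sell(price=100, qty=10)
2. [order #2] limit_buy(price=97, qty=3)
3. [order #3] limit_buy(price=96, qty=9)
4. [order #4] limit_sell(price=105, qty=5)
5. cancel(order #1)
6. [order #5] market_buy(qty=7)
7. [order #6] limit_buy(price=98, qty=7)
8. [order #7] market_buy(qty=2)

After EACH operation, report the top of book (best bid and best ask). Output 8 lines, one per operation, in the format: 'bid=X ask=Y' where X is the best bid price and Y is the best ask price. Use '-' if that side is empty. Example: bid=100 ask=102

After op 1 [order #1] limit_sell(price=100, qty=10): fills=none; bids=[-] asks=[#1:10@100]
After op 2 [order #2] limit_buy(price=97, qty=3): fills=none; bids=[#2:3@97] asks=[#1:10@100]
After op 3 [order #3] limit_buy(price=96, qty=9): fills=none; bids=[#2:3@97 #3:9@96] asks=[#1:10@100]
After op 4 [order #4] limit_sell(price=105, qty=5): fills=none; bids=[#2:3@97 #3:9@96] asks=[#1:10@100 #4:5@105]
After op 5 cancel(order #1): fills=none; bids=[#2:3@97 #3:9@96] asks=[#4:5@105]
After op 6 [order #5] market_buy(qty=7): fills=#5x#4:5@105; bids=[#2:3@97 #3:9@96] asks=[-]
After op 7 [order #6] limit_buy(price=98, qty=7): fills=none; bids=[#6:7@98 #2:3@97 #3:9@96] asks=[-]
After op 8 [order #7] market_buy(qty=2): fills=none; bids=[#6:7@98 #2:3@97 #3:9@96] asks=[-]

Answer: bid=- ask=100
bid=97 ask=100
bid=97 ask=100
bid=97 ask=100
bid=97 ask=105
bid=97 ask=-
bid=98 ask=-
bid=98 ask=-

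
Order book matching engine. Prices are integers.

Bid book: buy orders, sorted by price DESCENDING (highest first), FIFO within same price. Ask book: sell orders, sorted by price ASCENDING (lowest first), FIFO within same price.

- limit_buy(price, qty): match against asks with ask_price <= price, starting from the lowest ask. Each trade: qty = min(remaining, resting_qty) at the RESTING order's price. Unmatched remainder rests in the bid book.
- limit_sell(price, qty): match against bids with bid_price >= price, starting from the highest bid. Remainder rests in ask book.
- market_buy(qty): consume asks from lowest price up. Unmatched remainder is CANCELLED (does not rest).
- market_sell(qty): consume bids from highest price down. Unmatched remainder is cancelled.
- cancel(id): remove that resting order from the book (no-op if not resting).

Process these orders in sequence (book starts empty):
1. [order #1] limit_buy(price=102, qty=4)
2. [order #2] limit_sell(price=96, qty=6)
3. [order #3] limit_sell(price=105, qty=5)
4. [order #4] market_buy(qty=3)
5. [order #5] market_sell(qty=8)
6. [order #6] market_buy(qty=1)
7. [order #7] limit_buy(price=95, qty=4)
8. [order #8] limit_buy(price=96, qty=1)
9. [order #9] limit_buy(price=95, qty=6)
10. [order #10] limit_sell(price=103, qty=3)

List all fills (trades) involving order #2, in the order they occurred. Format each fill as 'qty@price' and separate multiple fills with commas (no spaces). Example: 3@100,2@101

After op 1 [order #1] limit_buy(price=102, qty=4): fills=none; bids=[#1:4@102] asks=[-]
After op 2 [order #2] limit_sell(price=96, qty=6): fills=#1x#2:4@102; bids=[-] asks=[#2:2@96]
After op 3 [order #3] limit_sell(price=105, qty=5): fills=none; bids=[-] asks=[#2:2@96 #3:5@105]
After op 4 [order #4] market_buy(qty=3): fills=#4x#2:2@96 #4x#3:1@105; bids=[-] asks=[#3:4@105]
After op 5 [order #5] market_sell(qty=8): fills=none; bids=[-] asks=[#3:4@105]
After op 6 [order #6] market_buy(qty=1): fills=#6x#3:1@105; bids=[-] asks=[#3:3@105]
After op 7 [order #7] limit_buy(price=95, qty=4): fills=none; bids=[#7:4@95] asks=[#3:3@105]
After op 8 [order #8] limit_buy(price=96, qty=1): fills=none; bids=[#8:1@96 #7:4@95] asks=[#3:3@105]
After op 9 [order #9] limit_buy(price=95, qty=6): fills=none; bids=[#8:1@96 #7:4@95 #9:6@95] asks=[#3:3@105]
After op 10 [order #10] limit_sell(price=103, qty=3): fills=none; bids=[#8:1@96 #7:4@95 #9:6@95] asks=[#10:3@103 #3:3@105]

Answer: 4@102,2@96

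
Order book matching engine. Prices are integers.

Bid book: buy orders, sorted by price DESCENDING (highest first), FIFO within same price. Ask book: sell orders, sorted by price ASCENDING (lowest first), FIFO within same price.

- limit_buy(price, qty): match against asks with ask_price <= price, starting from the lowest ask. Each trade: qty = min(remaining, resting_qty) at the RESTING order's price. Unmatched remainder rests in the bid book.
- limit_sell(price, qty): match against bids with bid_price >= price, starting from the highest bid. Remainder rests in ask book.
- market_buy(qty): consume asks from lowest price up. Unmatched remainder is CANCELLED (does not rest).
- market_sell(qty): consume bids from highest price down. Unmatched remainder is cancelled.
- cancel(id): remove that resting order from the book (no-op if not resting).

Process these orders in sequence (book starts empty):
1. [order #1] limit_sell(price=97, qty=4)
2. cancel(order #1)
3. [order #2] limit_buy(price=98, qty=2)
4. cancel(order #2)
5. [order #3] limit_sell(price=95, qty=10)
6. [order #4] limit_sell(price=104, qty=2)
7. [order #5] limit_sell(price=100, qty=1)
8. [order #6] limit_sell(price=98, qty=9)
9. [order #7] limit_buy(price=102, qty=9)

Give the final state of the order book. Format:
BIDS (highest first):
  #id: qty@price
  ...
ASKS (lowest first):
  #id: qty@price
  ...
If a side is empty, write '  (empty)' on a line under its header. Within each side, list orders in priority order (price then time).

Answer: BIDS (highest first):
  (empty)
ASKS (lowest first):
  #3: 1@95
  #6: 9@98
  #5: 1@100
  #4: 2@104

Derivation:
After op 1 [order #1] limit_sell(price=97, qty=4): fills=none; bids=[-] asks=[#1:4@97]
After op 2 cancel(order #1): fills=none; bids=[-] asks=[-]
After op 3 [order #2] limit_buy(price=98, qty=2): fills=none; bids=[#2:2@98] asks=[-]
After op 4 cancel(order #2): fills=none; bids=[-] asks=[-]
After op 5 [order #3] limit_sell(price=95, qty=10): fills=none; bids=[-] asks=[#3:10@95]
After op 6 [order #4] limit_sell(price=104, qty=2): fills=none; bids=[-] asks=[#3:10@95 #4:2@104]
After op 7 [order #5] limit_sell(price=100, qty=1): fills=none; bids=[-] asks=[#3:10@95 #5:1@100 #4:2@104]
After op 8 [order #6] limit_sell(price=98, qty=9): fills=none; bids=[-] asks=[#3:10@95 #6:9@98 #5:1@100 #4:2@104]
After op 9 [order #7] limit_buy(price=102, qty=9): fills=#7x#3:9@95; bids=[-] asks=[#3:1@95 #6:9@98 #5:1@100 #4:2@104]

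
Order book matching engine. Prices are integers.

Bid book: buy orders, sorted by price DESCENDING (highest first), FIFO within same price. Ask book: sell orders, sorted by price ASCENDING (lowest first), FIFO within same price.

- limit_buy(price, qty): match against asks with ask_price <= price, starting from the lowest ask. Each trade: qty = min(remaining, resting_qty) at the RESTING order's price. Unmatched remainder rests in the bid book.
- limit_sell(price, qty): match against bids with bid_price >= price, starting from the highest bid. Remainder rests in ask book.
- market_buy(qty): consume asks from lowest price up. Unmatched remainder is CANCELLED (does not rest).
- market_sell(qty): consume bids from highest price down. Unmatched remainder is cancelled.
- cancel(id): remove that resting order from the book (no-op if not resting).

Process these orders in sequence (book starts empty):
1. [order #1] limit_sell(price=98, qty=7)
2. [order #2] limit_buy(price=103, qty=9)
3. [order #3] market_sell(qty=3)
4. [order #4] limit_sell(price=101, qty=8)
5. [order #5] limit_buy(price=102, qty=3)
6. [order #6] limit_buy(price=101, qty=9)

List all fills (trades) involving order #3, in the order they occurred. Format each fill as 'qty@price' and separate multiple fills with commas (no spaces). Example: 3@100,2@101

After op 1 [order #1] limit_sell(price=98, qty=7): fills=none; bids=[-] asks=[#1:7@98]
After op 2 [order #2] limit_buy(price=103, qty=9): fills=#2x#1:7@98; bids=[#2:2@103] asks=[-]
After op 3 [order #3] market_sell(qty=3): fills=#2x#3:2@103; bids=[-] asks=[-]
After op 4 [order #4] limit_sell(price=101, qty=8): fills=none; bids=[-] asks=[#4:8@101]
After op 5 [order #5] limit_buy(price=102, qty=3): fills=#5x#4:3@101; bids=[-] asks=[#4:5@101]
After op 6 [order #6] limit_buy(price=101, qty=9): fills=#6x#4:5@101; bids=[#6:4@101] asks=[-]

Answer: 2@103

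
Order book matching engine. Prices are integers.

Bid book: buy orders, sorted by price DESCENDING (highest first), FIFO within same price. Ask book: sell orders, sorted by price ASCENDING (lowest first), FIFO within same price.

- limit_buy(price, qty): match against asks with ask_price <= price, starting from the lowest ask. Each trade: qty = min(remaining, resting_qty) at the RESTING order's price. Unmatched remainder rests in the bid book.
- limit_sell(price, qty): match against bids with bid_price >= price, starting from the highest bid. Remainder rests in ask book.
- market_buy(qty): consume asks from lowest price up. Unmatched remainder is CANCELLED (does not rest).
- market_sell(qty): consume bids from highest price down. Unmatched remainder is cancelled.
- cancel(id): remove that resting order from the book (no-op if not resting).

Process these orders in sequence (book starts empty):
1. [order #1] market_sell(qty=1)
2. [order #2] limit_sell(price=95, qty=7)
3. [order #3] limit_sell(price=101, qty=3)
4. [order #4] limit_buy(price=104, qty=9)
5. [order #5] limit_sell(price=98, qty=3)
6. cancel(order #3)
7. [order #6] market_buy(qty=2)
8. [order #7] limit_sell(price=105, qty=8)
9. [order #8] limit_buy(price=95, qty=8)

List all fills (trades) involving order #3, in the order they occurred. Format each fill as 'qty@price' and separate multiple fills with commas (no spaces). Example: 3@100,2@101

After op 1 [order #1] market_sell(qty=1): fills=none; bids=[-] asks=[-]
After op 2 [order #2] limit_sell(price=95, qty=7): fills=none; bids=[-] asks=[#2:7@95]
After op 3 [order #3] limit_sell(price=101, qty=3): fills=none; bids=[-] asks=[#2:7@95 #3:3@101]
After op 4 [order #4] limit_buy(price=104, qty=9): fills=#4x#2:7@95 #4x#3:2@101; bids=[-] asks=[#3:1@101]
After op 5 [order #5] limit_sell(price=98, qty=3): fills=none; bids=[-] asks=[#5:3@98 #3:1@101]
After op 6 cancel(order #3): fills=none; bids=[-] asks=[#5:3@98]
After op 7 [order #6] market_buy(qty=2): fills=#6x#5:2@98; bids=[-] asks=[#5:1@98]
After op 8 [order #7] limit_sell(price=105, qty=8): fills=none; bids=[-] asks=[#5:1@98 #7:8@105]
After op 9 [order #8] limit_buy(price=95, qty=8): fills=none; bids=[#8:8@95] asks=[#5:1@98 #7:8@105]

Answer: 2@101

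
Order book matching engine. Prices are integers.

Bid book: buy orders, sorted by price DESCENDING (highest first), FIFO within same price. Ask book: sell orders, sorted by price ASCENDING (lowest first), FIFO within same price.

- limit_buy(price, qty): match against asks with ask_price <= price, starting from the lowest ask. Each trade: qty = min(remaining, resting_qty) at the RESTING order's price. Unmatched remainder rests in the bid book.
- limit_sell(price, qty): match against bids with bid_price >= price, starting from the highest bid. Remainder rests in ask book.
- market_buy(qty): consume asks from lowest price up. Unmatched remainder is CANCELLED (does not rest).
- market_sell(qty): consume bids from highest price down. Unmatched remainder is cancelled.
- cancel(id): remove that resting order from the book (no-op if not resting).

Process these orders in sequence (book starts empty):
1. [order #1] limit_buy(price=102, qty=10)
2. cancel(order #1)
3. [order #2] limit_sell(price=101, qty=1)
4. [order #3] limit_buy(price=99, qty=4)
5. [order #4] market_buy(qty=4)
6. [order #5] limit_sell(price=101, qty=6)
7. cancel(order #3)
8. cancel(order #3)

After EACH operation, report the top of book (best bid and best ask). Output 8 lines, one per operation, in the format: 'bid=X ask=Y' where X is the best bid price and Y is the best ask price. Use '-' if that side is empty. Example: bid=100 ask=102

After op 1 [order #1] limit_buy(price=102, qty=10): fills=none; bids=[#1:10@102] asks=[-]
After op 2 cancel(order #1): fills=none; bids=[-] asks=[-]
After op 3 [order #2] limit_sell(price=101, qty=1): fills=none; bids=[-] asks=[#2:1@101]
After op 4 [order #3] limit_buy(price=99, qty=4): fills=none; bids=[#3:4@99] asks=[#2:1@101]
After op 5 [order #4] market_buy(qty=4): fills=#4x#2:1@101; bids=[#3:4@99] asks=[-]
After op 6 [order #5] limit_sell(price=101, qty=6): fills=none; bids=[#3:4@99] asks=[#5:6@101]
After op 7 cancel(order #3): fills=none; bids=[-] asks=[#5:6@101]
After op 8 cancel(order #3): fills=none; bids=[-] asks=[#5:6@101]

Answer: bid=102 ask=-
bid=- ask=-
bid=- ask=101
bid=99 ask=101
bid=99 ask=-
bid=99 ask=101
bid=- ask=101
bid=- ask=101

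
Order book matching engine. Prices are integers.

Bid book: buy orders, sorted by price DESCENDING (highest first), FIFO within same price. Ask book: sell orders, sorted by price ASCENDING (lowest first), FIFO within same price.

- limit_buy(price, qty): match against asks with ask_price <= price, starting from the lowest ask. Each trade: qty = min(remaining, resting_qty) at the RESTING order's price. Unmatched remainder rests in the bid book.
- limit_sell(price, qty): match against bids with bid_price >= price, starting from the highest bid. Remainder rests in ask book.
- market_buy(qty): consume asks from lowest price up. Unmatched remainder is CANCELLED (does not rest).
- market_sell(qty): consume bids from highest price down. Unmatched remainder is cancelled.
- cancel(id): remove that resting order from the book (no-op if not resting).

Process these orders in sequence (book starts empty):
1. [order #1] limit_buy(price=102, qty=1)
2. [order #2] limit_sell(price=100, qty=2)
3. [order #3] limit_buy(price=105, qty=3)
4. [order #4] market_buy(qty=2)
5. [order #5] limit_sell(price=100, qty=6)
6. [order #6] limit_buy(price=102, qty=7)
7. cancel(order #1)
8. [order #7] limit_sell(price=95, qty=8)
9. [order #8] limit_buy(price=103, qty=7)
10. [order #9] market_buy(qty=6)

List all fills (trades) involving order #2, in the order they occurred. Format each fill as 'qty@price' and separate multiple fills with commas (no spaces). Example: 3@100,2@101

After op 1 [order #1] limit_buy(price=102, qty=1): fills=none; bids=[#1:1@102] asks=[-]
After op 2 [order #2] limit_sell(price=100, qty=2): fills=#1x#2:1@102; bids=[-] asks=[#2:1@100]
After op 3 [order #3] limit_buy(price=105, qty=3): fills=#3x#2:1@100; bids=[#3:2@105] asks=[-]
After op 4 [order #4] market_buy(qty=2): fills=none; bids=[#3:2@105] asks=[-]
After op 5 [order #5] limit_sell(price=100, qty=6): fills=#3x#5:2@105; bids=[-] asks=[#5:4@100]
After op 6 [order #6] limit_buy(price=102, qty=7): fills=#6x#5:4@100; bids=[#6:3@102] asks=[-]
After op 7 cancel(order #1): fills=none; bids=[#6:3@102] asks=[-]
After op 8 [order #7] limit_sell(price=95, qty=8): fills=#6x#7:3@102; bids=[-] asks=[#7:5@95]
After op 9 [order #8] limit_buy(price=103, qty=7): fills=#8x#7:5@95; bids=[#8:2@103] asks=[-]
After op 10 [order #9] market_buy(qty=6): fills=none; bids=[#8:2@103] asks=[-]

Answer: 1@102,1@100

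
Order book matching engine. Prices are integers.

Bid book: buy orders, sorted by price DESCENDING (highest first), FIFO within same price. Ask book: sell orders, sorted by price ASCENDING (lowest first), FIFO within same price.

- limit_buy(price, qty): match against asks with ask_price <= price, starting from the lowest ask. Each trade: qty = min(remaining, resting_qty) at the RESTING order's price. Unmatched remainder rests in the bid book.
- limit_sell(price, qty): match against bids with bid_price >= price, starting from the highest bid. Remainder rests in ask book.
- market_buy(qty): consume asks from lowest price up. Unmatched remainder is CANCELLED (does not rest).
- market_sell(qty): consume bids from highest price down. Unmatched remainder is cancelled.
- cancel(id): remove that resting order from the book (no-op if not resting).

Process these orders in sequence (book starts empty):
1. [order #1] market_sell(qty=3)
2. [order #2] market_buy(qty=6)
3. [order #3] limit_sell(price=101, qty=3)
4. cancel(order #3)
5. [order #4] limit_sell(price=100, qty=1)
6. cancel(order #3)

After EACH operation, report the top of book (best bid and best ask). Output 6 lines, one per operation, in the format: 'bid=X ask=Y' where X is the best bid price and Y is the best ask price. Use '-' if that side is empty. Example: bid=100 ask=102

Answer: bid=- ask=-
bid=- ask=-
bid=- ask=101
bid=- ask=-
bid=- ask=100
bid=- ask=100

Derivation:
After op 1 [order #1] market_sell(qty=3): fills=none; bids=[-] asks=[-]
After op 2 [order #2] market_buy(qty=6): fills=none; bids=[-] asks=[-]
After op 3 [order #3] limit_sell(price=101, qty=3): fills=none; bids=[-] asks=[#3:3@101]
After op 4 cancel(order #3): fills=none; bids=[-] asks=[-]
After op 5 [order #4] limit_sell(price=100, qty=1): fills=none; bids=[-] asks=[#4:1@100]
After op 6 cancel(order #3): fills=none; bids=[-] asks=[#4:1@100]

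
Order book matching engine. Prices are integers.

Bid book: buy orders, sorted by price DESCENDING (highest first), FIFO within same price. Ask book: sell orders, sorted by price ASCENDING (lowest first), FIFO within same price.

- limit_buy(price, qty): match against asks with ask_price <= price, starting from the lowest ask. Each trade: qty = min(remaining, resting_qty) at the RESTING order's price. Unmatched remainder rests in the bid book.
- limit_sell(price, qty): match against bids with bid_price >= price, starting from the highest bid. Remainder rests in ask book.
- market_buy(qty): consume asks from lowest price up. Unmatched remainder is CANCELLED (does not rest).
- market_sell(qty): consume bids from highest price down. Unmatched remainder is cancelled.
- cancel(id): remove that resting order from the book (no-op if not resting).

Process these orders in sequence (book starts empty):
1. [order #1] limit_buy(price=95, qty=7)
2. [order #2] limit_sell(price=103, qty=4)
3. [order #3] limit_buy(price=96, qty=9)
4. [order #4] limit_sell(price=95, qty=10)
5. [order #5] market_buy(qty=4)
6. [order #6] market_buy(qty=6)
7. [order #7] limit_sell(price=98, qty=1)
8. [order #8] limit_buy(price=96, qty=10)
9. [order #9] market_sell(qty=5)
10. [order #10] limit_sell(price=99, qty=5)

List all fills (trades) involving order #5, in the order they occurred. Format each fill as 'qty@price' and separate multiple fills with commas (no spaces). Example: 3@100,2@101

Answer: 4@103

Derivation:
After op 1 [order #1] limit_buy(price=95, qty=7): fills=none; bids=[#1:7@95] asks=[-]
After op 2 [order #2] limit_sell(price=103, qty=4): fills=none; bids=[#1:7@95] asks=[#2:4@103]
After op 3 [order #3] limit_buy(price=96, qty=9): fills=none; bids=[#3:9@96 #1:7@95] asks=[#2:4@103]
After op 4 [order #4] limit_sell(price=95, qty=10): fills=#3x#4:9@96 #1x#4:1@95; bids=[#1:6@95] asks=[#2:4@103]
After op 5 [order #5] market_buy(qty=4): fills=#5x#2:4@103; bids=[#1:6@95] asks=[-]
After op 6 [order #6] market_buy(qty=6): fills=none; bids=[#1:6@95] asks=[-]
After op 7 [order #7] limit_sell(price=98, qty=1): fills=none; bids=[#1:6@95] asks=[#7:1@98]
After op 8 [order #8] limit_buy(price=96, qty=10): fills=none; bids=[#8:10@96 #1:6@95] asks=[#7:1@98]
After op 9 [order #9] market_sell(qty=5): fills=#8x#9:5@96; bids=[#8:5@96 #1:6@95] asks=[#7:1@98]
After op 10 [order #10] limit_sell(price=99, qty=5): fills=none; bids=[#8:5@96 #1:6@95] asks=[#7:1@98 #10:5@99]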